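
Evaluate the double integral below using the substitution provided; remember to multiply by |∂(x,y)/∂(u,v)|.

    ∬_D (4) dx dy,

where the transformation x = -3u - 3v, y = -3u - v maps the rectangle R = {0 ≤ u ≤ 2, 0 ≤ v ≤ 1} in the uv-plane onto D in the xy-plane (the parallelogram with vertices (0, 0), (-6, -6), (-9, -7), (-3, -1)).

Compute the Jacobian determinant of (x, y) with respect to (u, v):

    ∂(x,y)/∂(u,v) = | -3  -3 | = (-3)(-1) - (-3)(-3) = -6.
                   | -3  -1 |

Its absolute value is |J| = 6 (the area scaling factor).

Substituting x = -3u - 3v, y = -3u - v into the integrand,

    4 → 4,

so the integral becomes

    ∬_R (4) · |J| du dv = ∫_0^2 ∫_0^1 (24) dv du.

Inner (v): 24.
Outer (u): 48.

Therefore ∬_D (4) dx dy = 48.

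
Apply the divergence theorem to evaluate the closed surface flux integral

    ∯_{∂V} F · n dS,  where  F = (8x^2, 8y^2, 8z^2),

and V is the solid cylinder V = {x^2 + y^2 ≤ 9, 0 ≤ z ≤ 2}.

By the divergence theorem,

    ∯_{∂V} F · n dS = ∭_V (∇ · F) dV.

Compute the divergence:
    ∇ · F = ∂F_x/∂x + ∂F_y/∂y + ∂F_z/∂z = 16x + 16y + 16z.

In cylindrical coordinates, x = r cos(θ), y = r sin(θ), z = z, dV = r dr dθ dz, with 0 ≤ r ≤ 3, 0 ≤ θ ≤ 2π, 0 ≤ z ≤ 2.

The integrand, after substitution and multiplying by the volume element, becomes (16sqrt(2)r sin(θ + π/4) + 16z) · r, so

    ∭_V (∇·F) dV = ∫_0^{2π} ∫_0^{3} ∫_0^{2} (16sqrt(2)r sin(θ + π/4) + 16z) · r dz dr dθ.

Inner (z from 0 to 2): 32r (sqrt(2)r sin(θ + π/4) + 1).
Middle (r from 0 to 3): 288sqrt(2)sin(θ + π/4) + 144.
Outer (θ from 0 to 2π): 288π.

Therefore ∯_{∂V} F · n dS = 288π.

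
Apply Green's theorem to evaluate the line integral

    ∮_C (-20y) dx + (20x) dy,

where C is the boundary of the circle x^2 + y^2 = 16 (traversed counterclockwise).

Green's theorem converts the closed line integral into a double integral over the enclosed region D:

    ∮_C P dx + Q dy = ∬_D (∂Q/∂x - ∂P/∂y) dA.

Here P = -20y, Q = 20x, so

    ∂Q/∂x = 20,    ∂P/∂y = -20,
    ∂Q/∂x - ∂P/∂y = 40.

D is the region x^2 + y^2 ≤ 16. Evaluating the double integral:

In polar coordinates (x = r cos θ, y = r sin θ, dA = r dr dθ) the integrand becomes 40, so

    ∬_D (40) dA = ∫_0^{2π} ∫_0^{4} (40) · r dr dθ.

Inner (r from 0 to 4): 320.
Outer (θ from 0 to 2π): 640π.

Therefore ∮_C P dx + Q dy = 640π.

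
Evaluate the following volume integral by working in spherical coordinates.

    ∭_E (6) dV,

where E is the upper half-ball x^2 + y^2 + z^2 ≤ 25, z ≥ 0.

In spherical coordinates, x = ρ sin(φ) cos(θ), y = ρ sin(φ) sin(θ), z = ρ cos(φ), and dV = ρ^2 sin(φ) dρ dφ dθ.

The integrand becomes 6, so

    ∭_E (6) dV = ∫_{0}^{2π} ∫_{0}^{π/2} ∫_{0}^{5} (6) · ρ^2 sin(φ) dρ dφ dθ.

Inner (ρ): 250sin(φ).
Middle (φ): 250.
Outer (θ): 500π.

Therefore the triple integral equals 500π.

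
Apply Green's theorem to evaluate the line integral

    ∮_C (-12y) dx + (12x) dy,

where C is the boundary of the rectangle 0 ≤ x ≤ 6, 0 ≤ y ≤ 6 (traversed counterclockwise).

Green's theorem converts the closed line integral into a double integral over the enclosed region D:

    ∮_C P dx + Q dy = ∬_D (∂Q/∂x - ∂P/∂y) dA.

Here P = -12y, Q = 12x, so

    ∂Q/∂x = 12,    ∂P/∂y = -12,
    ∂Q/∂x - ∂P/∂y = 24.

D is the region 0 ≤ x ≤ 6, 0 ≤ y ≤ 6. Evaluating the double integral:

    ∬_D (24) dA = ∫_0^{6} ∫_0^{6} (24) dy dx.

Inner (y from 0 to 6): 144.
Outer (x from 0 to 6): 864.

Therefore ∮_C P dx + Q dy = 864.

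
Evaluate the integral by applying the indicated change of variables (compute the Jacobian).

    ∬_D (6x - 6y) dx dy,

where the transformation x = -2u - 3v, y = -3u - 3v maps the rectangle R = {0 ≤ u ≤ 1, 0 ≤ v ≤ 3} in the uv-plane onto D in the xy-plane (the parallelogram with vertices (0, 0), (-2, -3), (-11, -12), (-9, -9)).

Compute the Jacobian determinant of (x, y) with respect to (u, v):

    ∂(x,y)/∂(u,v) = | -2  -3 | = (-2)(-3) - (-3)(-3) = -3.
                   | -3  -3 |

Its absolute value is |J| = 3 (the area scaling factor).

Substituting x = -2u - 3v, y = -3u - 3v into the integrand,

    6x - 6y → 6u,

so the integral becomes

    ∬_R (6u) · |J| du dv = ∫_0^1 ∫_0^3 (18u) dv du.

Inner (v): 54u.
Outer (u): 27.

Therefore ∬_D (6x - 6y) dx dy = 27.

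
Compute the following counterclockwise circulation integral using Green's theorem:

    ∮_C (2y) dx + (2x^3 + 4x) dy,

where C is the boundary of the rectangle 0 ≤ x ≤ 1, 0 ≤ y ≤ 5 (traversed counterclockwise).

Green's theorem converts the closed line integral into a double integral over the enclosed region D:

    ∮_C P dx + Q dy = ∬_D (∂Q/∂x - ∂P/∂y) dA.

Here P = 2y, Q = 2x^3 + 4x, so

    ∂Q/∂x = 6x^2 + 4,    ∂P/∂y = 2,
    ∂Q/∂x - ∂P/∂y = 6x^2 + 2.

D is the region 0 ≤ x ≤ 1, 0 ≤ y ≤ 5. Evaluating the double integral:

    ∬_D (6x^2 + 2) dA = ∫_0^{1} ∫_0^{5} (6x^2 + 2) dy dx.

Inner (y from 0 to 5): 30x^2 + 10.
Outer (x from 0 to 1): 20.

Therefore ∮_C P dx + Q dy = 20.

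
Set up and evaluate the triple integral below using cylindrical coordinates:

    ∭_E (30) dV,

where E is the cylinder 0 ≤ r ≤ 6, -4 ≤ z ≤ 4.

In cylindrical coordinates, x = r cos(θ), y = r sin(θ), z = z, and dV = r dr dθ dz.

The integrand becomes 30, so

    ∭_E (30) dV = ∫_{0}^{2π} ∫_{0}^{6} ∫_{-4}^{4} (30) · r dz dr dθ.

Inner (z): 240r.
Middle (r from 0 to 6): 4320.
Outer (θ): 8640π.

Therefore the triple integral equals 8640π.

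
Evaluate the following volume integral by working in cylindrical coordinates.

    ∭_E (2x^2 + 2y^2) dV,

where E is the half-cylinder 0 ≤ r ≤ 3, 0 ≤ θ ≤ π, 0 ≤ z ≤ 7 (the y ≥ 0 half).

In cylindrical coordinates, x = r cos(θ), y = r sin(θ), z = z, and dV = r dr dθ dz.

The integrand becomes 2r^2, so

    ∭_E (2x^2 + 2y^2) dV = ∫_{0}^{π} ∫_{0}^{3} ∫_{0}^{7} (2r^2) · r dz dr dθ.

Inner (z): 14r^3.
Middle (r from 0 to 3): 567/2.
Outer (θ): 567π/2.

Therefore the triple integral equals 567π/2.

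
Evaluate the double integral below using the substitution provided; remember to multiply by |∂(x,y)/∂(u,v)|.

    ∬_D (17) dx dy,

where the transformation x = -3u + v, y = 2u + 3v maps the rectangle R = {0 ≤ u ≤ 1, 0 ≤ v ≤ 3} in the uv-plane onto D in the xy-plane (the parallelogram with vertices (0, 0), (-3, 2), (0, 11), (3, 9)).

Compute the Jacobian determinant of (x, y) with respect to (u, v):

    ∂(x,y)/∂(u,v) = | -3  1 | = (-3)(3) - (1)(2) = -11.
                   | 2  3 |

Its absolute value is |J| = 11 (the area scaling factor).

Substituting x = -3u + v, y = 2u + 3v into the integrand,

    17 → 17,

so the integral becomes

    ∬_R (17) · |J| du dv = ∫_0^1 ∫_0^3 (187) dv du.

Inner (v): 561.
Outer (u): 561.

Therefore ∬_D (17) dx dy = 561.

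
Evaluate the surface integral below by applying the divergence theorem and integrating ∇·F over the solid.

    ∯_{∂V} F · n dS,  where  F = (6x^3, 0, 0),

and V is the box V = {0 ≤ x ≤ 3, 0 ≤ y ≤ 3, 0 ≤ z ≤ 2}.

By the divergence theorem,

    ∯_{∂V} F · n dS = ∭_V (∇ · F) dV.

Compute the divergence:
    ∇ · F = ∂F_x/∂x + ∂F_y/∂y + ∂F_z/∂z = 18x^2 + 0 + 0 = 18x^2.

V is a rectangular box, so dV = dx dy dz with 0 ≤ x ≤ 3, 0 ≤ y ≤ 3, 0 ≤ z ≤ 2.

Integrate (18x^2) over V as an iterated integral:

    ∭_V (∇·F) dV = ∫_0^{3} ∫_0^{3} ∫_0^{2} (18x^2) dz dy dx.

Inner (z from 0 to 2): 36x^2.
Middle (y from 0 to 3): 108x^2.
Outer (x from 0 to 3): 972.

Therefore ∯_{∂V} F · n dS = 972.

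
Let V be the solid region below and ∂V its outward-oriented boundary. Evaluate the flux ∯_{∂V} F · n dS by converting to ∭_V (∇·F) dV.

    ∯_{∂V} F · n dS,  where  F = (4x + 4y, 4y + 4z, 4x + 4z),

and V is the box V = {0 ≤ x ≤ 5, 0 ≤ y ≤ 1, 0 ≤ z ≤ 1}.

By the divergence theorem,

    ∯_{∂V} F · n dS = ∭_V (∇ · F) dV.

Compute the divergence:
    ∇ · F = ∂F_x/∂x + ∂F_y/∂y + ∂F_z/∂z = 4 + 4 + 4 = 12.

V is a rectangular box, so dV = dx dy dz with 0 ≤ x ≤ 5, 0 ≤ y ≤ 1, 0 ≤ z ≤ 1.

Integrate (12) over V as an iterated integral:

    ∭_V (∇·F) dV = ∫_0^{5} ∫_0^{1} ∫_0^{1} (12) dz dy dx.

Inner (z from 0 to 1): 12.
Middle (y from 0 to 1): 12.
Outer (x from 0 to 5): 60.

Therefore ∯_{∂V} F · n dS = 60.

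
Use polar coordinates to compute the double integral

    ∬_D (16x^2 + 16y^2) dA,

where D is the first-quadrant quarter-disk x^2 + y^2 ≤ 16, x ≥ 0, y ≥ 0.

The region D is 0 ≤ r ≤ 4, 0 ≤ θ ≤ π/2 in polar coordinates, where x = r cos(θ), y = r sin(θ), and dA = r dr dθ.

Under the substitution, the integrand becomes 16r^2, so

    ∬_D (16x^2 + 16y^2) dA = ∫_{0}^{π/2} ∫_{0}^{4} (16r^2) · r dr dθ.

Inner integral (in r): ∫_{0}^{4} (16r^2) · r dr = 1024.

Outer integral (in θ): ∫_{0}^{π/2} (1024) dθ = 512π.

Therefore ∬_D (16x^2 + 16y^2) dA = 512π.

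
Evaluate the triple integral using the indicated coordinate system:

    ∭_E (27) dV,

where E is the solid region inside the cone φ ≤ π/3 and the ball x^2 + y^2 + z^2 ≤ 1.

In spherical coordinates, x = ρ sin(φ) cos(θ), y = ρ sin(φ) sin(θ), z = ρ cos(φ), and dV = ρ^2 sin(φ) dρ dφ dθ.

The integrand becomes 27, so

    ∭_E (27) dV = ∫_{0}^{2π} ∫_{0}^{π/3} ∫_{0}^{1} (27) · ρ^2 sin(φ) dρ dφ dθ.

Inner (ρ): 9sin(φ).
Middle (φ): 9/2.
Outer (θ): 9π.

Therefore the triple integral equals 9π.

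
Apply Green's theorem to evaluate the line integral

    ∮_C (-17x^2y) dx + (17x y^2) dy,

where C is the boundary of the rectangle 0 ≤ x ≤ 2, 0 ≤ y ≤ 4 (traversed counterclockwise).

Green's theorem converts the closed line integral into a double integral over the enclosed region D:

    ∮_C P dx + Q dy = ∬_D (∂Q/∂x - ∂P/∂y) dA.

Here P = -17x^2y, Q = 17x y^2, so

    ∂Q/∂x = 17y^2,    ∂P/∂y = -17x^2,
    ∂Q/∂x - ∂P/∂y = 17x^2 + 17y^2.

D is the region 0 ≤ x ≤ 2, 0 ≤ y ≤ 4. Evaluating the double integral:

    ∬_D (17x^2 + 17y^2) dA = ∫_0^{2} ∫_0^{4} (17x^2 + 17y^2) dy dx.

Inner (y from 0 to 4): 68x^2 + 1088/3.
Outer (x from 0 to 2): 2720/3.

Therefore ∮_C P dx + Q dy = 2720/3.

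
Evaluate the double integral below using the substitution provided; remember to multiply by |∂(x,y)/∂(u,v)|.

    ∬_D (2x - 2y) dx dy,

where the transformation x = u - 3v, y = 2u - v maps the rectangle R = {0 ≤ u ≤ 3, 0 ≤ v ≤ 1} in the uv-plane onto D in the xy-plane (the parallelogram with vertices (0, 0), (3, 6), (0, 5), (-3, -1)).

Compute the Jacobian determinant of (x, y) with respect to (u, v):

    ∂(x,y)/∂(u,v) = | 1  -3 | = (1)(-1) - (-3)(2) = 5.
                   | 2  -1 |

Its absolute value is |J| = 5 (the area scaling factor).

Substituting x = u - 3v, y = 2u - v into the integrand,

    2x - 2y → -2u - 4v,

so the integral becomes

    ∬_R (-2u - 4v) · |J| du dv = ∫_0^3 ∫_0^1 (-10u - 20v) dv du.

Inner (v): -10u - 10.
Outer (u): -75.

Therefore ∬_D (2x - 2y) dx dy = -75.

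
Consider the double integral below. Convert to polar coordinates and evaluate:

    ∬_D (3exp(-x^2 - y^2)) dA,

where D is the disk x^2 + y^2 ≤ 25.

The region D is 0 ≤ r ≤ 5, 0 ≤ θ ≤ 2π in polar coordinates, where x = r cos(θ), y = r sin(θ), and dA = r dr dθ.

Under the substitution, the integrand becomes 3exp(-r^2), so

    ∬_D (3exp(-x^2 - y^2)) dA = ∫_{0}^{2π} ∫_{0}^{5} (3exp(-r^2)) · r dr dθ.

Inner integral (in r): ∫_{0}^{5} (3exp(-r^2)) · r dr = 3/2 - 3exp(-25)/2.

Outer integral (in θ): ∫_{0}^{2π} (3/2 - 3exp(-25)/2) dθ = -3π exp(-25) + 3π.

Therefore ∬_D (3exp(-x^2 - y^2)) dA = -3π exp(-25) + 3π.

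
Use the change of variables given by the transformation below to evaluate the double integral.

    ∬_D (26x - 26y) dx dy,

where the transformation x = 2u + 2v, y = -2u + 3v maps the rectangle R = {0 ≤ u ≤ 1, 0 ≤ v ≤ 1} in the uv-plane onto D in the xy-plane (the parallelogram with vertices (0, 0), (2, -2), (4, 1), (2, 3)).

Compute the Jacobian determinant of (x, y) with respect to (u, v):

    ∂(x,y)/∂(u,v) = | 2  2 | = (2)(3) - (2)(-2) = 10.
                   | -2  3 |

Its absolute value is |J| = 10 (the area scaling factor).

Substituting x = 2u + 2v, y = -2u + 3v into the integrand,

    26x - 26y → 104u - 26v,

so the integral becomes

    ∬_R (104u - 26v) · |J| du dv = ∫_0^1 ∫_0^1 (1040u - 260v) dv du.

Inner (v): 1040u - 130.
Outer (u): 390.

Therefore ∬_D (26x - 26y) dx dy = 390.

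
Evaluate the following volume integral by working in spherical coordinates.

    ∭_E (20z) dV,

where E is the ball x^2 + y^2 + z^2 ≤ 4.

In spherical coordinates, x = ρ sin(φ) cos(θ), y = ρ sin(φ) sin(θ), z = ρ cos(φ), and dV = ρ^2 sin(φ) dρ dφ dθ.

The integrand becomes 20ρ cos(φ), so

    ∭_E (20z) dV = ∫_{0}^{2π} ∫_{0}^{π} ∫_{0}^{2} (20ρ cos(φ)) · ρ^2 sin(φ) dρ dφ dθ.

Inner (ρ): 40sin(2φ).
Middle (φ): 0.
Outer (θ): 0.

Therefore the triple integral equals 0.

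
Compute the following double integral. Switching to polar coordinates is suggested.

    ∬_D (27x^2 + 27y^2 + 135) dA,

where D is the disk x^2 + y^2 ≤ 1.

The region D is 0 ≤ r ≤ 1, 0 ≤ θ ≤ 2π in polar coordinates, where x = r cos(θ), y = r sin(θ), and dA = r dr dθ.

Under the substitution, the integrand becomes 27r^2 + 135, so

    ∬_D (27x^2 + 27y^2 + 135) dA = ∫_{0}^{2π} ∫_{0}^{1} (27r^2 + 135) · r dr dθ.

Inner integral (in r): ∫_{0}^{1} (27r^2 + 135) · r dr = 297/4.

Outer integral (in θ): ∫_{0}^{2π} (297/4) dθ = 297π/2.

Therefore ∬_D (27x^2 + 27y^2 + 135) dA = 297π/2.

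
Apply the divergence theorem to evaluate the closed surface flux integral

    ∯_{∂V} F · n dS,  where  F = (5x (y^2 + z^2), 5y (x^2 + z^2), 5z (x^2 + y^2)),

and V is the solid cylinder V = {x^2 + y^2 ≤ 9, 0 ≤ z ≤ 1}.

By the divergence theorem,

    ∯_{∂V} F · n dS = ∭_V (∇ · F) dV.

Compute the divergence:
    ∇ · F = ∂F_x/∂x + ∂F_y/∂y + ∂F_z/∂z = 5y^2 + 5z^2 + 5x^2 + 5z^2 + 5x^2 + 5y^2 = 10x^2 + 10y^2 + 10z^2.

In cylindrical coordinates, x = r cos(θ), y = r sin(θ), z = z, dV = r dr dθ dz, with 0 ≤ r ≤ 3, 0 ≤ θ ≤ 2π, 0 ≤ z ≤ 1.

The integrand, after substitution and multiplying by the volume element, becomes (10r^2 + 10z^2) · r, so

    ∭_V (∇·F) dV = ∫_0^{2π} ∫_0^{3} ∫_0^{1} (10r^2 + 10z^2) · r dz dr dθ.

Inner (z from 0 to 1): 10r (r^2 + 1/3).
Middle (r from 0 to 3): 435/2.
Outer (θ from 0 to 2π): 435π.

Therefore ∯_{∂V} F · n dS = 435π.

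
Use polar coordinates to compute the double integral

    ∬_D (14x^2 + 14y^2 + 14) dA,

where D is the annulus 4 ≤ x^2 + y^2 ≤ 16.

The region D is 2 ≤ r ≤ 4, 0 ≤ θ ≤ 2π in polar coordinates, where x = r cos(θ), y = r sin(θ), and dA = r dr dθ.

Under the substitution, the integrand becomes 14r^2 + 14, so

    ∬_D (14x^2 + 14y^2 + 14) dA = ∫_{0}^{2π} ∫_{2}^{4} (14r^2 + 14) · r dr dθ.

Inner integral (in r): ∫_{2}^{4} (14r^2 + 14) · r dr = 924.

Outer integral (in θ): ∫_{0}^{2π} (924) dθ = 1848π.

Therefore ∬_D (14x^2 + 14y^2 + 14) dA = 1848π.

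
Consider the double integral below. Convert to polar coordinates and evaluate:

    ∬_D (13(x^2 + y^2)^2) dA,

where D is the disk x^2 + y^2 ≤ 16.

The region D is 0 ≤ r ≤ 4, 0 ≤ θ ≤ 2π in polar coordinates, where x = r cos(θ), y = r sin(θ), and dA = r dr dθ.

Under the substitution, the integrand becomes 13r^4, so

    ∬_D (13(x^2 + y^2)^2) dA = ∫_{0}^{2π} ∫_{0}^{4} (13r^4) · r dr dθ.

Inner integral (in r): ∫_{0}^{4} (13r^4) · r dr = 26624/3.

Outer integral (in θ): ∫_{0}^{2π} (26624/3) dθ = 53248π/3.

Therefore ∬_D (13(x^2 + y^2)^2) dA = 53248π/3.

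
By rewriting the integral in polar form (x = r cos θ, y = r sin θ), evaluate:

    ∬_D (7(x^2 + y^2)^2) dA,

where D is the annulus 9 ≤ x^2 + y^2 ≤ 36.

The region D is 3 ≤ r ≤ 6, 0 ≤ θ ≤ 2π in polar coordinates, where x = r cos(θ), y = r sin(θ), and dA = r dr dθ.

Under the substitution, the integrand becomes 7r^4, so

    ∬_D (7(x^2 + y^2)^2) dA = ∫_{0}^{2π} ∫_{3}^{6} (7r^4) · r dr dθ.

Inner integral (in r): ∫_{3}^{6} (7r^4) · r dr = 107163/2.

Outer integral (in θ): ∫_{0}^{2π} (107163/2) dθ = 107163π.

Therefore ∬_D (7(x^2 + y^2)^2) dA = 107163π.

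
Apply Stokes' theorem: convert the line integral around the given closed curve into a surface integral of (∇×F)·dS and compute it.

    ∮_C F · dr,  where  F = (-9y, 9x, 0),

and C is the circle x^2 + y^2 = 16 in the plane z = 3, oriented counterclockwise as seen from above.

Let S be the flat disk x^2 + y^2 ≤ 16 in the plane z = 3, with upward unit normal n̂ = ẑ. By Stokes' theorem,

    ∮_C F · dr = ∬_S (∇ × F) · n̂ dS = ∬_D (curl F)_z dA,

where D is the disk x^2 + y^2 ≤ 16.

Compute the curl of F = (-9y, 9x, 0):
    (∇ × F)_x = ∂F_z/∂y - ∂F_y/∂z = 0,
    (∇ × F)_y = ∂F_x/∂z - ∂F_z/∂x = 0,
    (∇ × F)_z = ∂F_y/∂x - ∂F_x/∂y = 18.

On z = 3, (curl F)_z = 18.

Convert to polar (x = r cos θ, y = r sin θ, dA = r dr dθ); the integrand becomes 18, so

    ∬_D (curl F)_z dA = ∫_0^{2π} ∫_0^{4} (18) · r dr dθ.

Inner (r from 0 to 4): 144.
Outer (θ from 0 to 2π): 288π.

Therefore ∮_C F · dr = 288π.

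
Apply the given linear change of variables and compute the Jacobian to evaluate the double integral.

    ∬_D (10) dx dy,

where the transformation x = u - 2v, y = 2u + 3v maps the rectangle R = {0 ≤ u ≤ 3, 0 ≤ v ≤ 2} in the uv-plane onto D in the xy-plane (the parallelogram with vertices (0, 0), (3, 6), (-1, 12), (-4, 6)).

Compute the Jacobian determinant of (x, y) with respect to (u, v):

    ∂(x,y)/∂(u,v) = | 1  -2 | = (1)(3) - (-2)(2) = 7.
                   | 2  3 |

Its absolute value is |J| = 7 (the area scaling factor).

Substituting x = u - 2v, y = 2u + 3v into the integrand,

    10 → 10,

so the integral becomes

    ∬_R (10) · |J| du dv = ∫_0^3 ∫_0^2 (70) dv du.

Inner (v): 140.
Outer (u): 420.

Therefore ∬_D (10) dx dy = 420.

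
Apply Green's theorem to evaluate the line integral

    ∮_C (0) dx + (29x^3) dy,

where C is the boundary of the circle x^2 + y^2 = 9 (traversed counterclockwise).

Green's theorem converts the closed line integral into a double integral over the enclosed region D:

    ∮_C P dx + Q dy = ∬_D (∂Q/∂x - ∂P/∂y) dA.

Here P = 0, Q = 29x^3, so

    ∂Q/∂x = 87x^2,    ∂P/∂y = 0,
    ∂Q/∂x - ∂P/∂y = 87x^2.

D is the region x^2 + y^2 ≤ 9. Evaluating the double integral:

In polar coordinates (x = r cos θ, y = r sin θ, dA = r dr dθ) the integrand becomes 87r^2cos(θ)^2, so

    ∬_D (87x^2) dA = ∫_0^{2π} ∫_0^{3} (87r^2cos(θ)^2) · r dr dθ.

Inner (r from 0 to 3): 7047cos(θ)^2/4.
Outer (θ from 0 to 2π): 7047π/4.

Therefore ∮_C P dx + Q dy = 7047π/4.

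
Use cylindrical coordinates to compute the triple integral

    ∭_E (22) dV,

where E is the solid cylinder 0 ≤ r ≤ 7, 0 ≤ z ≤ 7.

In cylindrical coordinates, x = r cos(θ), y = r sin(θ), z = z, and dV = r dr dθ dz.

The integrand becomes 22, so

    ∭_E (22) dV = ∫_{0}^{2π} ∫_{0}^{7} ∫_{0}^{7} (22) · r dz dr dθ.

Inner (z): 154r.
Middle (r from 0 to 7): 3773.
Outer (θ): 7546π.

Therefore the triple integral equals 7546π.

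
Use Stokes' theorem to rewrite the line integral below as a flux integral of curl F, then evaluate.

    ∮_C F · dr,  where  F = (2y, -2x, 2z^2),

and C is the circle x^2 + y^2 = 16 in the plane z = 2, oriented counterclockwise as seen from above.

Let S be the flat disk x^2 + y^2 ≤ 16 in the plane z = 2, with upward unit normal n̂ = ẑ. By Stokes' theorem,

    ∮_C F · dr = ∬_S (∇ × F) · n̂ dS = ∬_D (curl F)_z dA,

where D is the disk x^2 + y^2 ≤ 16.

Compute the curl of F = (2y, -2x, 2z^2):
    (∇ × F)_x = ∂F_z/∂y - ∂F_y/∂z = 0,
    (∇ × F)_y = ∂F_x/∂z - ∂F_z/∂x = 0,
    (∇ × F)_z = ∂F_y/∂x - ∂F_x/∂y = -4.

On z = 2, (curl F)_z = -4.

Convert to polar (x = r cos θ, y = r sin θ, dA = r dr dθ); the integrand becomes -4, so

    ∬_D (curl F)_z dA = ∫_0^{2π} ∫_0^{4} (-4) · r dr dθ.

Inner (r from 0 to 4): -32.
Outer (θ from 0 to 2π): -64π.

Therefore ∮_C F · dr = -64π.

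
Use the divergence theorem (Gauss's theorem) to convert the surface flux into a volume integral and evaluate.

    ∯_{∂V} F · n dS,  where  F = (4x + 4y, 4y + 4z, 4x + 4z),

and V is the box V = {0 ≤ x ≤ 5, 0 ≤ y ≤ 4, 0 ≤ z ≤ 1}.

By the divergence theorem,

    ∯_{∂V} F · n dS = ∭_V (∇ · F) dV.

Compute the divergence:
    ∇ · F = ∂F_x/∂x + ∂F_y/∂y + ∂F_z/∂z = 4 + 4 + 4 = 12.

V is a rectangular box, so dV = dx dy dz with 0 ≤ x ≤ 5, 0 ≤ y ≤ 4, 0 ≤ z ≤ 1.

Integrate (12) over V as an iterated integral:

    ∭_V (∇·F) dV = ∫_0^{5} ∫_0^{4} ∫_0^{1} (12) dz dy dx.

Inner (z from 0 to 1): 12.
Middle (y from 0 to 4): 48.
Outer (x from 0 to 5): 240.

Therefore ∯_{∂V} F · n dS = 240.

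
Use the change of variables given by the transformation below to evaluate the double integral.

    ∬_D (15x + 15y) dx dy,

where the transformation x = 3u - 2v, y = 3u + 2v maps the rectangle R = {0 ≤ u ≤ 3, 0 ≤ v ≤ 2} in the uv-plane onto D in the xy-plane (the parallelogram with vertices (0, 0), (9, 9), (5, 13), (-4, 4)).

Compute the Jacobian determinant of (x, y) with respect to (u, v):

    ∂(x,y)/∂(u,v) = | 3  -2 | = (3)(2) - (-2)(3) = 12.
                   | 3  2 |

Its absolute value is |J| = 12 (the area scaling factor).

Substituting x = 3u - 2v, y = 3u + 2v into the integrand,

    15x + 15y → 90u,

so the integral becomes

    ∬_R (90u) · |J| du dv = ∫_0^3 ∫_0^2 (1080u) dv du.

Inner (v): 2160u.
Outer (u): 9720.

Therefore ∬_D (15x + 15y) dx dy = 9720.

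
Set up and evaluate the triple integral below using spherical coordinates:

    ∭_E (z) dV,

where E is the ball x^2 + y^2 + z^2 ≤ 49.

In spherical coordinates, x = ρ sin(φ) cos(θ), y = ρ sin(φ) sin(θ), z = ρ cos(φ), and dV = ρ^2 sin(φ) dρ dφ dθ.

The integrand becomes ρ cos(φ), so

    ∭_E (z) dV = ∫_{0}^{2π} ∫_{0}^{π} ∫_{0}^{7} (ρ cos(φ)) · ρ^2 sin(φ) dρ dφ dθ.

Inner (ρ): 2401sin(2φ)/8.
Middle (φ): 0.
Outer (θ): 0.

Therefore the triple integral equals 0.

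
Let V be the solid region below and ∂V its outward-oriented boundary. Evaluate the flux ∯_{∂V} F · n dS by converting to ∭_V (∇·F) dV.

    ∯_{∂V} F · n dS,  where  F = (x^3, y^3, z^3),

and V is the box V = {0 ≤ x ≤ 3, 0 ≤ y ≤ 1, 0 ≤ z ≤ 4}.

By the divergence theorem,

    ∯_{∂V} F · n dS = ∭_V (∇ · F) dV.

Compute the divergence:
    ∇ · F = ∂F_x/∂x + ∂F_y/∂y + ∂F_z/∂z = 3x^2 + 3y^2 + 3z^2.

V is a rectangular box, so dV = dx dy dz with 0 ≤ x ≤ 3, 0 ≤ y ≤ 1, 0 ≤ z ≤ 4.

Integrate (3x^2 + 3y^2 + 3z^2) over V as an iterated integral:

    ∭_V (∇·F) dV = ∫_0^{3} ∫_0^{1} ∫_0^{4} (3x^2 + 3y^2 + 3z^2) dz dy dx.

Inner (z from 0 to 4): 12x^2 + 12y^2 + 64.
Middle (y from 0 to 1): 12x^2 + 68.
Outer (x from 0 to 3): 312.

Therefore ∯_{∂V} F · n dS = 312.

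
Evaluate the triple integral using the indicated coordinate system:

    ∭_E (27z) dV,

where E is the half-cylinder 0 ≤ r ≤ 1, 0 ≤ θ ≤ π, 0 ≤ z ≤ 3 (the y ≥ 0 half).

In cylindrical coordinates, x = r cos(θ), y = r sin(θ), z = z, and dV = r dr dθ dz.

The integrand becomes 27z, so

    ∭_E (27z) dV = ∫_{0}^{π} ∫_{0}^{1} ∫_{0}^{3} (27z) · r dz dr dθ.

Inner (z): 243r/2.
Middle (r from 0 to 1): 243/4.
Outer (θ): 243π/4.

Therefore the triple integral equals 243π/4.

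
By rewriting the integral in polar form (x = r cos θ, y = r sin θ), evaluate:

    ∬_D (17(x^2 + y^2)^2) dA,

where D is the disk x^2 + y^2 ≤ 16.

The region D is 0 ≤ r ≤ 4, 0 ≤ θ ≤ 2π in polar coordinates, where x = r cos(θ), y = r sin(θ), and dA = r dr dθ.

Under the substitution, the integrand becomes 17r^4, so

    ∬_D (17(x^2 + y^2)^2) dA = ∫_{0}^{2π} ∫_{0}^{4} (17r^4) · r dr dθ.

Inner integral (in r): ∫_{0}^{4} (17r^4) · r dr = 34816/3.

Outer integral (in θ): ∫_{0}^{2π} (34816/3) dθ = 69632π/3.

Therefore ∬_D (17(x^2 + y^2)^2) dA = 69632π/3.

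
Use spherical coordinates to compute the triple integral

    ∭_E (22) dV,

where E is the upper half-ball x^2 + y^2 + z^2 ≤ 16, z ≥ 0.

In spherical coordinates, x = ρ sin(φ) cos(θ), y = ρ sin(φ) sin(θ), z = ρ cos(φ), and dV = ρ^2 sin(φ) dρ dφ dθ.

The integrand becomes 22, so

    ∭_E (22) dV = ∫_{0}^{2π} ∫_{0}^{π/2} ∫_{0}^{4} (22) · ρ^2 sin(φ) dρ dφ dθ.

Inner (ρ): 1408sin(φ)/3.
Middle (φ): 1408/3.
Outer (θ): 2816π/3.

Therefore the triple integral equals 2816π/3.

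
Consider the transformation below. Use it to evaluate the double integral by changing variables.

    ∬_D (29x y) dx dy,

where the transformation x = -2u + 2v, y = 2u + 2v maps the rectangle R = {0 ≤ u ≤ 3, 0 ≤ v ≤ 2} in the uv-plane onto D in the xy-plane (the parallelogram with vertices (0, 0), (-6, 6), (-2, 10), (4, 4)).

Compute the Jacobian determinant of (x, y) with respect to (u, v):

    ∂(x,y)/∂(u,v) = | -2  2 | = (-2)(2) - (2)(2) = -8.
                   | 2  2 |

Its absolute value is |J| = 8 (the area scaling factor).

Substituting x = -2u + 2v, y = 2u + 2v into the integrand,

    29x y → -116u^2 + 116v^2,

so the integral becomes

    ∬_R (-116u^2 + 116v^2) · |J| du dv = ∫_0^3 ∫_0^2 (-928u^2 + 928v^2) dv du.

Inner (v): 7424/3 - 1856u^2.
Outer (u): -9280.

Therefore ∬_D (29x y) dx dy = -9280.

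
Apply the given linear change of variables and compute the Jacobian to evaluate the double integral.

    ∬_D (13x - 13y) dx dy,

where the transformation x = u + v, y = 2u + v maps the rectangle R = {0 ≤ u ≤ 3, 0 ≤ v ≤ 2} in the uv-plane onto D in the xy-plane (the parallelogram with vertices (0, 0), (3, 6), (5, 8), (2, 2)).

Compute the Jacobian determinant of (x, y) with respect to (u, v):

    ∂(x,y)/∂(u,v) = | 1  1 | = (1)(1) - (1)(2) = -1.
                   | 2  1 |

Its absolute value is |J| = 1 (the area scaling factor).

Substituting x = u + v, y = 2u + v into the integrand,

    13x - 13y → -13u,

so the integral becomes

    ∬_R (-13u) · |J| du dv = ∫_0^3 ∫_0^2 (-13u) dv du.

Inner (v): -26u.
Outer (u): -117.

Therefore ∬_D (13x - 13y) dx dy = -117.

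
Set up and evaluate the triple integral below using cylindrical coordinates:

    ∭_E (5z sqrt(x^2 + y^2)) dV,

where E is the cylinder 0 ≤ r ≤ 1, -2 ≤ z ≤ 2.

In cylindrical coordinates, x = r cos(θ), y = r sin(θ), z = z, and dV = r dr dθ dz.

The integrand becomes 5r z, so

    ∭_E (5z sqrt(x^2 + y^2)) dV = ∫_{0}^{2π} ∫_{0}^{1} ∫_{-2}^{2} (5r z) · r dz dr dθ.

Inner (z): 0.
Middle (r from 0 to 1): 0.
Outer (θ): 0.

Therefore the triple integral equals 0.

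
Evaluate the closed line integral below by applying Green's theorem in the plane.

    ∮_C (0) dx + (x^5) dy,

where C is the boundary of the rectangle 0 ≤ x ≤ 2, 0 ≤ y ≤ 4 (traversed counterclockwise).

Green's theorem converts the closed line integral into a double integral over the enclosed region D:

    ∮_C P dx + Q dy = ∬_D (∂Q/∂x - ∂P/∂y) dA.

Here P = 0, Q = x^5, so

    ∂Q/∂x = 5x^4,    ∂P/∂y = 0,
    ∂Q/∂x - ∂P/∂y = 5x^4.

D is the region 0 ≤ x ≤ 2, 0 ≤ y ≤ 4. Evaluating the double integral:

    ∬_D (5x^4) dA = ∫_0^{2} ∫_0^{4} (5x^4) dy dx.

Inner (y from 0 to 4): 20x^4.
Outer (x from 0 to 2): 128.

Therefore ∮_C P dx + Q dy = 128.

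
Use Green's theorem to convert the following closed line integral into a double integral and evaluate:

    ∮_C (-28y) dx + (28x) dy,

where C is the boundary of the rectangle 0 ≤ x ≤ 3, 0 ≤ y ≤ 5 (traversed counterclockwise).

Green's theorem converts the closed line integral into a double integral over the enclosed region D:

    ∮_C P dx + Q dy = ∬_D (∂Q/∂x - ∂P/∂y) dA.

Here P = -28y, Q = 28x, so

    ∂Q/∂x = 28,    ∂P/∂y = -28,
    ∂Q/∂x - ∂P/∂y = 56.

D is the region 0 ≤ x ≤ 3, 0 ≤ y ≤ 5. Evaluating the double integral:

    ∬_D (56) dA = ∫_0^{3} ∫_0^{5} (56) dy dx.

Inner (y from 0 to 5): 280.
Outer (x from 0 to 3): 840.

Therefore ∮_C P dx + Q dy = 840.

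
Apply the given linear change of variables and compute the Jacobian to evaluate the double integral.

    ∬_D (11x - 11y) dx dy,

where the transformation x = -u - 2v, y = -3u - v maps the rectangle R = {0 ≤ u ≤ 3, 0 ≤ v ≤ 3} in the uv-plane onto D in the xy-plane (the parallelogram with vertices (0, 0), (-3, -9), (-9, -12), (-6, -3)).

Compute the Jacobian determinant of (x, y) with respect to (u, v):

    ∂(x,y)/∂(u,v) = | -1  -2 | = (-1)(-1) - (-2)(-3) = -5.
                   | -3  -1 |

Its absolute value is |J| = 5 (the area scaling factor).

Substituting x = -u - 2v, y = -3u - v into the integrand,

    11x - 11y → 22u - 11v,

so the integral becomes

    ∬_R (22u - 11v) · |J| du dv = ∫_0^3 ∫_0^3 (110u - 55v) dv du.

Inner (v): 330u - 495/2.
Outer (u): 1485/2.

Therefore ∬_D (11x - 11y) dx dy = 1485/2.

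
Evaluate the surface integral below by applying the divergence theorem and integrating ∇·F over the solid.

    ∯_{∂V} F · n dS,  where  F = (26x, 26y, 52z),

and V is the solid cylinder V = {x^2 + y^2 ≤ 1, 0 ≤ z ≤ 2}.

By the divergence theorem,

    ∯_{∂V} F · n dS = ∭_V (∇ · F) dV.

Compute the divergence:
    ∇ · F = ∂F_x/∂x + ∂F_y/∂y + ∂F_z/∂z = 26 + 26 + 52 = 104.

In cylindrical coordinates, x = r cos(θ), y = r sin(θ), z = z, dV = r dr dθ dz, with 0 ≤ r ≤ 1, 0 ≤ θ ≤ 2π, 0 ≤ z ≤ 2.

The integrand, after substitution and multiplying by the volume element, becomes (104) · r, so

    ∭_V (∇·F) dV = ∫_0^{2π} ∫_0^{1} ∫_0^{2} (104) · r dz dr dθ.

Inner (z from 0 to 2): 208r.
Middle (r from 0 to 1): 104.
Outer (θ from 0 to 2π): 208π.

Therefore ∯_{∂V} F · n dS = 208π.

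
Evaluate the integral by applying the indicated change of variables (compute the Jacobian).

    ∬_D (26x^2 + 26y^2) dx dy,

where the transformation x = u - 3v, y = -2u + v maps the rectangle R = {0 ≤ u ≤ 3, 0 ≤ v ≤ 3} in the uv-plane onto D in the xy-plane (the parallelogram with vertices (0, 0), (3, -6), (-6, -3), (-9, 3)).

Compute the Jacobian determinant of (x, y) with respect to (u, v):

    ∂(x,y)/∂(u,v) = | 1  -3 | = (1)(1) - (-3)(-2) = -5.
                   | -2  1 |

Its absolute value is |J| = 5 (the area scaling factor).

Substituting x = u - 3v, y = -2u + v into the integrand,

    26x^2 + 26y^2 → 130u^2 - 260u v + 260v^2,

so the integral becomes

    ∬_R (130u^2 - 260u v + 260v^2) · |J| du dv = ∫_0^3 ∫_0^3 (650u^2 - 1300u v + 1300v^2) dv du.

Inner (v): 1950u^2 - 5850u + 11700.
Outer (u): 26325.

Therefore ∬_D (26x^2 + 26y^2) dx dy = 26325.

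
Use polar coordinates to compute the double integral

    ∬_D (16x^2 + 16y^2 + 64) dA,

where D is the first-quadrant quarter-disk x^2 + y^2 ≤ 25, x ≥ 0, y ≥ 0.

The region D is 0 ≤ r ≤ 5, 0 ≤ θ ≤ π/2 in polar coordinates, where x = r cos(θ), y = r sin(θ), and dA = r dr dθ.

Under the substitution, the integrand becomes 16r^2 + 64, so

    ∬_D (16x^2 + 16y^2 + 64) dA = ∫_{0}^{π/2} ∫_{0}^{5} (16r^2 + 64) · r dr dθ.

Inner integral (in r): ∫_{0}^{5} (16r^2 + 64) · r dr = 3300.

Outer integral (in θ): ∫_{0}^{π/2} (3300) dθ = 1650π.

Therefore ∬_D (16x^2 + 16y^2 + 64) dA = 1650π.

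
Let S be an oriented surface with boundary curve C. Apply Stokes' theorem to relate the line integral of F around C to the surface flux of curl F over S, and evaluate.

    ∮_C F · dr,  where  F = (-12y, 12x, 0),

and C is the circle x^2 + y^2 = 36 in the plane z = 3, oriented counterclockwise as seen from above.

Let S be the flat disk x^2 + y^2 ≤ 36 in the plane z = 3, with upward unit normal n̂ = ẑ. By Stokes' theorem,

    ∮_C F · dr = ∬_S (∇ × F) · n̂ dS = ∬_D (curl F)_z dA,

where D is the disk x^2 + y^2 ≤ 36.

Compute the curl of F = (-12y, 12x, 0):
    (∇ × F)_x = ∂F_z/∂y - ∂F_y/∂z = 0,
    (∇ × F)_y = ∂F_x/∂z - ∂F_z/∂x = 0,
    (∇ × F)_z = ∂F_y/∂x - ∂F_x/∂y = 24.

On z = 3, (curl F)_z = 24.

Convert to polar (x = r cos θ, y = r sin θ, dA = r dr dθ); the integrand becomes 24, so

    ∬_D (curl F)_z dA = ∫_0^{2π} ∫_0^{6} (24) · r dr dθ.

Inner (r from 0 to 6): 432.
Outer (θ from 0 to 2π): 864π.

Therefore ∮_C F · dr = 864π.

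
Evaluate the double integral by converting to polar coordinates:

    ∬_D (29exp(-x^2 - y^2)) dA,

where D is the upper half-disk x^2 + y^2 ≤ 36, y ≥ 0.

The region D is 0 ≤ r ≤ 6, 0 ≤ θ ≤ π in polar coordinates, where x = r cos(θ), y = r sin(θ), and dA = r dr dθ.

Under the substitution, the integrand becomes 29exp(-r^2), so

    ∬_D (29exp(-x^2 - y^2)) dA = ∫_{0}^{π} ∫_{0}^{6} (29exp(-r^2)) · r dr dθ.

Inner integral (in r): ∫_{0}^{6} (29exp(-r^2)) · r dr = 29/2 - 29exp(-36)/2.

Outer integral (in θ): ∫_{0}^{π} (29/2 - 29exp(-36)/2) dθ = -29π (1 - exp(36))exp(-36)/2.

Therefore ∬_D (29exp(-x^2 - y^2)) dA = -29π (1 - exp(36))exp(-36)/2.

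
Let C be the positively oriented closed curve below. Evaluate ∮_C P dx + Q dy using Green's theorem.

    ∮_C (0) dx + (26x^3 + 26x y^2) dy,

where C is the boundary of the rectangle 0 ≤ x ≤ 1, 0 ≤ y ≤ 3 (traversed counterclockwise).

Green's theorem converts the closed line integral into a double integral over the enclosed region D:

    ∮_C P dx + Q dy = ∬_D (∂Q/∂x - ∂P/∂y) dA.

Here P = 0, Q = 26x^3 + 26x y^2, so

    ∂Q/∂x = 78x^2 + 26y^2,    ∂P/∂y = 0,
    ∂Q/∂x - ∂P/∂y = 78x^2 + 26y^2.

D is the region 0 ≤ x ≤ 1, 0 ≤ y ≤ 3. Evaluating the double integral:

    ∬_D (78x^2 + 26y^2) dA = ∫_0^{1} ∫_0^{3} (78x^2 + 26y^2) dy dx.

Inner (y from 0 to 3): 234x^2 + 234.
Outer (x from 0 to 1): 312.

Therefore ∮_C P dx + Q dy = 312.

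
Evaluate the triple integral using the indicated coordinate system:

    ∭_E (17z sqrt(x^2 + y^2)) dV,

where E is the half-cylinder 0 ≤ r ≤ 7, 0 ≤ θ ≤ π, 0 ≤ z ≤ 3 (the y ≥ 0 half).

In cylindrical coordinates, x = r cos(θ), y = r sin(θ), z = z, and dV = r dr dθ dz.

The integrand becomes 17r z, so

    ∭_E (17z sqrt(x^2 + y^2)) dV = ∫_{0}^{π} ∫_{0}^{7} ∫_{0}^{3} (17r z) · r dz dr dθ.

Inner (z): 153r^2/2.
Middle (r from 0 to 7): 17493/2.
Outer (θ): 17493π/2.

Therefore the triple integral equals 17493π/2.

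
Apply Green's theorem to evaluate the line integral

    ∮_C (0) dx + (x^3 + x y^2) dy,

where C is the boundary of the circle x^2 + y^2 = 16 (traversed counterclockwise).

Green's theorem converts the closed line integral into a double integral over the enclosed region D:

    ∮_C P dx + Q dy = ∬_D (∂Q/∂x - ∂P/∂y) dA.

Here P = 0, Q = x^3 + x y^2, so

    ∂Q/∂x = 3x^2 + y^2,    ∂P/∂y = 0,
    ∂Q/∂x - ∂P/∂y = 3x^2 + y^2.

D is the region x^2 + y^2 ≤ 16. Evaluating the double integral:

In polar coordinates (x = r cos θ, y = r sin θ, dA = r dr dθ) the integrand becomes r^2(cos(2θ) + 2), so

    ∬_D (3x^2 + y^2) dA = ∫_0^{2π} ∫_0^{4} (r^2(cos(2θ) + 2)) · r dr dθ.

Inner (r from 0 to 4): 64cos(2θ) + 128.
Outer (θ from 0 to 2π): 256π.

Therefore ∮_C P dx + Q dy = 256π.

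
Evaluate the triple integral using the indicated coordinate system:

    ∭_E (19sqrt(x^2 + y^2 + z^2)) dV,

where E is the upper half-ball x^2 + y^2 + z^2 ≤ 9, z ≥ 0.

In spherical coordinates, x = ρ sin(φ) cos(θ), y = ρ sin(φ) sin(θ), z = ρ cos(φ), and dV = ρ^2 sin(φ) dρ dφ dθ.

The integrand becomes 19ρ, so

    ∭_E (19sqrt(x^2 + y^2 + z^2)) dV = ∫_{0}^{2π} ∫_{0}^{π/2} ∫_{0}^{3} (19ρ) · ρ^2 sin(φ) dρ dφ dθ.

Inner (ρ): 1539sin(φ)/4.
Middle (φ): 1539/4.
Outer (θ): 1539π/2.

Therefore the triple integral equals 1539π/2.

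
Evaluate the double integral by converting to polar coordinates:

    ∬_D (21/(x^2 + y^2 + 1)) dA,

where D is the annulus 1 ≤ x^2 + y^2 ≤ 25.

The region D is 1 ≤ r ≤ 5, 0 ≤ θ ≤ 2π in polar coordinates, where x = r cos(θ), y = r sin(θ), and dA = r dr dθ.

Under the substitution, the integrand becomes 21/(r^2 + 1), so

    ∬_D (21/(x^2 + y^2 + 1)) dA = ∫_{0}^{2π} ∫_{1}^{5} (21/(r^2 + 1)) · r dr dθ.

Inner integral (in r): ∫_{1}^{5} (21/(r^2 + 1)) · r dr = 21log(13)/2.

Outer integral (in θ): ∫_{0}^{2π} (21log(13)/2) dθ = 21π log(13).

Therefore ∬_D (21/(x^2 + y^2 + 1)) dA = 21π log(13).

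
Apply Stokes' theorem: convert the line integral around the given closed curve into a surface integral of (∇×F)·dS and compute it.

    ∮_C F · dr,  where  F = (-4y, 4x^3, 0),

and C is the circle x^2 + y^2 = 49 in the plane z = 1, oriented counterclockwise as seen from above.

Let S be the flat disk x^2 + y^2 ≤ 49 in the plane z = 1, with upward unit normal n̂ = ẑ. By Stokes' theorem,

    ∮_C F · dr = ∬_S (∇ × F) · n̂ dS = ∬_D (curl F)_z dA,

where D is the disk x^2 + y^2 ≤ 49.

Compute the curl of F = (-4y, 4x^3, 0):
    (∇ × F)_x = ∂F_z/∂y - ∂F_y/∂z = 0,
    (∇ × F)_y = ∂F_x/∂z - ∂F_z/∂x = 0,
    (∇ × F)_z = ∂F_y/∂x - ∂F_x/∂y = 12x^2 + 4.

On z = 1, (curl F)_z = 12x^2 + 4.

Convert to polar (x = r cos θ, y = r sin θ, dA = r dr dθ); the integrand becomes 12r^2cos(θ)^2 + 4, so

    ∬_D (curl F)_z dA = ∫_0^{2π} ∫_0^{7} (12r^2cos(θ)^2 + 4) · r dr dθ.

Inner (r from 0 to 7): 7203cos(θ)^2 + 98.
Outer (θ from 0 to 2π): 7399π.

Therefore ∮_C F · dr = 7399π.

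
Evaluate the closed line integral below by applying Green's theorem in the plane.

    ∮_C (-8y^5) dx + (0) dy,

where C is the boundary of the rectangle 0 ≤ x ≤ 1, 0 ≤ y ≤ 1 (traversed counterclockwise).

Green's theorem converts the closed line integral into a double integral over the enclosed region D:

    ∮_C P dx + Q dy = ∬_D (∂Q/∂x - ∂P/∂y) dA.

Here P = -8y^5, Q = 0, so

    ∂Q/∂x = 0,    ∂P/∂y = -40y^4,
    ∂Q/∂x - ∂P/∂y = 40y^4.

D is the region 0 ≤ x ≤ 1, 0 ≤ y ≤ 1. Evaluating the double integral:

    ∬_D (40y^4) dA = ∫_0^{1} ∫_0^{1} (40y^4) dy dx.

Inner (y from 0 to 1): 8.
Outer (x from 0 to 1): 8.

Therefore ∮_C P dx + Q dy = 8.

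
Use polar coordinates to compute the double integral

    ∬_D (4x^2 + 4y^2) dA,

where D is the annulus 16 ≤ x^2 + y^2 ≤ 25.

The region D is 4 ≤ r ≤ 5, 0 ≤ θ ≤ 2π in polar coordinates, where x = r cos(θ), y = r sin(θ), and dA = r dr dθ.

Under the substitution, the integrand becomes 4r^2, so

    ∬_D (4x^2 + 4y^2) dA = ∫_{0}^{2π} ∫_{4}^{5} (4r^2) · r dr dθ.

Inner integral (in r): ∫_{4}^{5} (4r^2) · r dr = 369.

Outer integral (in θ): ∫_{0}^{2π} (369) dθ = 738π.

Therefore ∬_D (4x^2 + 4y^2) dA = 738π.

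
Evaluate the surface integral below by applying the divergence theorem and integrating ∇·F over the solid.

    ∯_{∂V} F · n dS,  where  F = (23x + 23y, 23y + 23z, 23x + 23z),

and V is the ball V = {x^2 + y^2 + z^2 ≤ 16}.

By the divergence theorem,

    ∯_{∂V} F · n dS = ∭_V (∇ · F) dV.

Compute the divergence:
    ∇ · F = ∂F_x/∂x + ∂F_y/∂y + ∂F_z/∂z = 23 + 23 + 23 = 69.

In spherical coordinates, x = ρ sin(φ) cos(θ), y = ρ sin(φ) sin(θ), z = ρ cos(φ), dV = ρ^2 sin(φ) dρ dφ dθ, with 0 ≤ ρ ≤ 4, 0 ≤ φ ≤ π, 0 ≤ θ ≤ 2π.

The integrand, after substitution and multiplying by the volume element, becomes (69) · ρ^2 sin(φ), so

    ∭_V (∇·F) dV = ∫_0^{2π} ∫_0^{π} ∫_0^{4} (69) · ρ^2 sin(φ) dρ dφ dθ.

Inner (ρ from 0 to 4): 1472sin(φ).
Middle (φ from 0 to π): 2944.
Outer (θ from 0 to 2π): 5888π.

Therefore ∯_{∂V} F · n dS = 5888π.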